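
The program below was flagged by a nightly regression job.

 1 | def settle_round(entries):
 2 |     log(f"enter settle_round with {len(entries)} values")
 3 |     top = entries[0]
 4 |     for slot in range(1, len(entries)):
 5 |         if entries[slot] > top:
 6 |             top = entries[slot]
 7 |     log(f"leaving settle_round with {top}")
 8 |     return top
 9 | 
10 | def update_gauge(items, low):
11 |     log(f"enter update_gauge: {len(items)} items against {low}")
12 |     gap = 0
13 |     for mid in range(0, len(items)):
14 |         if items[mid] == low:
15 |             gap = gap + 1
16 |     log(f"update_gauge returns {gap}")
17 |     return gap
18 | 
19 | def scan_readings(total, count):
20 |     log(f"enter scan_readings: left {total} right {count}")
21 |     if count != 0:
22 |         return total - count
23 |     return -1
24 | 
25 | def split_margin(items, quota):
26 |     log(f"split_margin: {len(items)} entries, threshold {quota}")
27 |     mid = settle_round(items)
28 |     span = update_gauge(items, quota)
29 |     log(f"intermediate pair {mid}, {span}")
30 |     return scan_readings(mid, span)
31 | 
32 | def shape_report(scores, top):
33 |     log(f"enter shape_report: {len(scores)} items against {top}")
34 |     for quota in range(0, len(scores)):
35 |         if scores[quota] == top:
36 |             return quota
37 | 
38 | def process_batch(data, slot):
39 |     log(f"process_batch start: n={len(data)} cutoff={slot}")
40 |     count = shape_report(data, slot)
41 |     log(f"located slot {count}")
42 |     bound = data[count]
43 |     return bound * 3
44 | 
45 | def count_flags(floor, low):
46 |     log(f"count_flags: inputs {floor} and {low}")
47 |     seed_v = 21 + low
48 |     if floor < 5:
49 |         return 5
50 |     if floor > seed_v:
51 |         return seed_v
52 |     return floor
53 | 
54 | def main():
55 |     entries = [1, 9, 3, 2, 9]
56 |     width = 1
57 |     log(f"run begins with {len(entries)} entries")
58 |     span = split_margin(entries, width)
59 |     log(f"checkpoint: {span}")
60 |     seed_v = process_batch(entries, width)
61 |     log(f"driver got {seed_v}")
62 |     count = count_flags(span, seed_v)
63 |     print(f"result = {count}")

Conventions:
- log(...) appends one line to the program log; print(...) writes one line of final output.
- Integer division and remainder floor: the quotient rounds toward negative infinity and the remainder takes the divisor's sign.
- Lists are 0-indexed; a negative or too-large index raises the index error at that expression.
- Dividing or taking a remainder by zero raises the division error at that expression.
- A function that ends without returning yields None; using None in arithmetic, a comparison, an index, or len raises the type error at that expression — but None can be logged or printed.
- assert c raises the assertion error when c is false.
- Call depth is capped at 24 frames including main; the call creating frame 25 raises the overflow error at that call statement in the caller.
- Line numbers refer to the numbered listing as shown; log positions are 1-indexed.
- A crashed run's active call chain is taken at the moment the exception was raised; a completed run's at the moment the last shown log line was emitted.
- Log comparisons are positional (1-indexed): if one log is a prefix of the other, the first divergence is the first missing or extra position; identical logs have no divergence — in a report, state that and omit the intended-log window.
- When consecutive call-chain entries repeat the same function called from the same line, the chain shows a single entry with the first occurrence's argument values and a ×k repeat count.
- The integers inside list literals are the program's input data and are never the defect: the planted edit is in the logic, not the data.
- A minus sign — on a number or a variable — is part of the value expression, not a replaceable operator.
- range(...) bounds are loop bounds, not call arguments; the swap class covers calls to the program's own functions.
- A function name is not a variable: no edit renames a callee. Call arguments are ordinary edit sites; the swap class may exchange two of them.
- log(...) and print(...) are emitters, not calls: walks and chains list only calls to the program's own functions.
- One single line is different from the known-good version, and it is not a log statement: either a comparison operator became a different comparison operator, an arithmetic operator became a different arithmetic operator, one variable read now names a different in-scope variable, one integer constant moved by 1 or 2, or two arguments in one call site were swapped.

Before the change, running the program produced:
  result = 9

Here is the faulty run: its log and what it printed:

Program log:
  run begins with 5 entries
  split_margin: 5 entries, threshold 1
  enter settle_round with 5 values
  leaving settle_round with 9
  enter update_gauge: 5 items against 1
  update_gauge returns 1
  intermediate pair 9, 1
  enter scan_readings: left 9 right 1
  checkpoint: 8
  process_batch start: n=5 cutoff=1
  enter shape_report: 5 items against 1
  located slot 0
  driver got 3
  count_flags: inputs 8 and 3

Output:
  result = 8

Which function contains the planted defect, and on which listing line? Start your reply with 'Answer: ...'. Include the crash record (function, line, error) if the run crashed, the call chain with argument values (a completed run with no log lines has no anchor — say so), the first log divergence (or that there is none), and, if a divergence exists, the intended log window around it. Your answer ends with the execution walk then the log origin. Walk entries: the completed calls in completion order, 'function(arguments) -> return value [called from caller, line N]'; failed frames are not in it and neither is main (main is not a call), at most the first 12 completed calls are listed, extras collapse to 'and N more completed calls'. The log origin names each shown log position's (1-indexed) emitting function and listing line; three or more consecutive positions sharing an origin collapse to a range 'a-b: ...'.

Answer: the defect is in scan_readings at line 22.
Core observation: At log position 9 the runs split — shown 'checkpoint: 8', but the working version logs 'checkpoint: 9'.
Call chain: main -> count_flags(8, 3) (called at line 62).
First divergence: at position 9 the run shows 'checkpoint: 8' where the working version logs 'checkpoint: 9'.
Intended log window:
  7: intermediate pair 9, 1
  8: enter scan_readings: left 9 right 1
  9: checkpoint: 9
  10: process_batch start: n=5 cutoff=1
Execution walk:
  settle_round([1, 9, 3, 2, 9]) -> 9  [called from split_margin, line 27]
  update_gauge([1, 9, 3, 2, 9], 1) -> 1  [called from split_margin, line 28]
  scan_readings(9, 1) -> 8  [called from split_margin, line 30]
  split_margin([1, 9, 3, 2, 9], 1) -> 8  [called from main, line 58]
  shape_report([1, 9, 3, 2, 9], 1) -> 0  [called from process_batch, line 40]
  process_batch([1, 9, 3, 2, 9], 1) -> 3  [called from main, line 60]
  count_flags(8, 3) -> 8  [called from main, line 62]
Log origins:
  1 — main, line 57
  2 — split_margin, line 26
  3 — settle_round, line 2
  4 — settle_round, line 7
  5 — update_gauge, line 11
  6 — update_gauge, line 16
  7 — split_margin, line 29
  8 — scan_readings, line 20
  9 — main, line 59
  10 — process_batch, line 39
  11 — shape_report, line 33
  12 — process_batch, line 41
  13 — main, line 61
  14 — count_flags, line 46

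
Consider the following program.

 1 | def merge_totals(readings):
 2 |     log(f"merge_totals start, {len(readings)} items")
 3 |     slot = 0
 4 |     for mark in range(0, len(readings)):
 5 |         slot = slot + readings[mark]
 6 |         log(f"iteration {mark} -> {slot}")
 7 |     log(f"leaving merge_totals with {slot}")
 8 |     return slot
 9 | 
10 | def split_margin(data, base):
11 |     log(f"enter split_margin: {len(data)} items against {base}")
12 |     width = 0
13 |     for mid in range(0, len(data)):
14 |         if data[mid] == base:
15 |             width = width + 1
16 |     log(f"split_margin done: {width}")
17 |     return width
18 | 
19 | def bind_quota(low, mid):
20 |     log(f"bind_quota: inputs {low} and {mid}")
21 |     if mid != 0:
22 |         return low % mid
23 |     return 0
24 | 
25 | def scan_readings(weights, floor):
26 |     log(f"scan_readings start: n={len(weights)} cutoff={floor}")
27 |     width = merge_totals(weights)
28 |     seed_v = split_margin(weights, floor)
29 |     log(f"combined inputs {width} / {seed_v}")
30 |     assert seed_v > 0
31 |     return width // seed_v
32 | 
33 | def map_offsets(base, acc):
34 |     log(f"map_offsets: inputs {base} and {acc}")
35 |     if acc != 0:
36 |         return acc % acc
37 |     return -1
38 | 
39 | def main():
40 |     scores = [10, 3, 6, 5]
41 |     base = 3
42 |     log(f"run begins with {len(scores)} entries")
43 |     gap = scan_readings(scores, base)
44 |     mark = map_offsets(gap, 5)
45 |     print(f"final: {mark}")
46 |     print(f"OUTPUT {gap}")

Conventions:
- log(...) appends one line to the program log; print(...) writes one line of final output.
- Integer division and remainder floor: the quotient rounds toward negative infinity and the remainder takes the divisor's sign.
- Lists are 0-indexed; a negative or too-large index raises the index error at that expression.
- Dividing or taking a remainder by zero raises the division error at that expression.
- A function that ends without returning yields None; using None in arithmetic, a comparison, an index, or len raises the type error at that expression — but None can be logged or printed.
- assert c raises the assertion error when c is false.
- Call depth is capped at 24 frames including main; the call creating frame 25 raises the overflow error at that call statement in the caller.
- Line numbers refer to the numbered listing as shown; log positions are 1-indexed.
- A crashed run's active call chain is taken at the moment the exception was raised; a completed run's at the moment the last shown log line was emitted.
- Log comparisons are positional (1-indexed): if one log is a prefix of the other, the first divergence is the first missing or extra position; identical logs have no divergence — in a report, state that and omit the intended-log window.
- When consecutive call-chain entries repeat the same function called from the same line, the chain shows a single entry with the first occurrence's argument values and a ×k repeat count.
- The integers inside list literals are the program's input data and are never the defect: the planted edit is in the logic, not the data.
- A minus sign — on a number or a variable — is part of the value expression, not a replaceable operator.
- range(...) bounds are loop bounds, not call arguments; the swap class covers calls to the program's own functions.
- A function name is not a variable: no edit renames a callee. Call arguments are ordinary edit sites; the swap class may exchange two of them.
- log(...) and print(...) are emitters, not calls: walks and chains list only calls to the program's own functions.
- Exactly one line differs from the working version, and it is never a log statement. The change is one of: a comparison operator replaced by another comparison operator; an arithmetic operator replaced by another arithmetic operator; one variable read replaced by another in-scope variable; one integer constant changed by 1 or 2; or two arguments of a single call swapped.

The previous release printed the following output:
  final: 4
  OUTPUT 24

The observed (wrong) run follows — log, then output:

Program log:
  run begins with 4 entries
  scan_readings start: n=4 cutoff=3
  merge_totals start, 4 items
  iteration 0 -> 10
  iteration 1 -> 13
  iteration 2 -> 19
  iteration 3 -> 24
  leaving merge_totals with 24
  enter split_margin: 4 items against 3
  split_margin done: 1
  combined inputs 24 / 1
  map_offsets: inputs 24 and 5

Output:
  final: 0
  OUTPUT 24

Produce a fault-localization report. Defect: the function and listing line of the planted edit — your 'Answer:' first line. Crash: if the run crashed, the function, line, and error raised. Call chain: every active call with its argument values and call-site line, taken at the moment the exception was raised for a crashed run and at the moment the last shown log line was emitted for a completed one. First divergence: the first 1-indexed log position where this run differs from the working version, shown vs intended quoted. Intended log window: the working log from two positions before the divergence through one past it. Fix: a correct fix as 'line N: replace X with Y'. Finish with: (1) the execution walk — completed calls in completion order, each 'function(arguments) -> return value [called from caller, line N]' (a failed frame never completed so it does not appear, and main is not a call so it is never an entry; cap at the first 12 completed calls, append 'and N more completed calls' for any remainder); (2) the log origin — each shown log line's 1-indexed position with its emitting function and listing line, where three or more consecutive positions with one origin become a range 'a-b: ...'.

Answer: the defect is in map_offsets at line 36.
The tell: Log streams are identical — the defect surfaces only in the printed output.
Call chain: main -> map_offsets(24, 5) (called at line 44).
First divergence: none; the two logs match at every position.
Execution walk:
  merge_totals([10, 3, 6, 5]) -> 24  [called from scan_readings, line 27]
  split_margin([10, 3, 6, 5], 3) -> 1  [called from scan_readings, line 28]
  scan_readings([10, 3, 6, 5], 3) -> 24  [called from main, line 43]
  map_offsets(24, 5) -> 0  [called from main, line 44]
Log origin:
  1: emitted by main (line 42)
  2: emitted by scan_readings (line 26)
  3: emitted by merge_totals (line 2)
  4-7: emitted by merge_totals (line 6)
  8: emitted by merge_totals (line 7)
  9: emitted by split_margin (line 11)
  10: emitted by split_margin (line 16)
  11: emitted by scan_readings (line 29)
  12: emitted by map_offsets (line 34)
A correct fix: line 36: replace `acc % acc` with `base % acc`.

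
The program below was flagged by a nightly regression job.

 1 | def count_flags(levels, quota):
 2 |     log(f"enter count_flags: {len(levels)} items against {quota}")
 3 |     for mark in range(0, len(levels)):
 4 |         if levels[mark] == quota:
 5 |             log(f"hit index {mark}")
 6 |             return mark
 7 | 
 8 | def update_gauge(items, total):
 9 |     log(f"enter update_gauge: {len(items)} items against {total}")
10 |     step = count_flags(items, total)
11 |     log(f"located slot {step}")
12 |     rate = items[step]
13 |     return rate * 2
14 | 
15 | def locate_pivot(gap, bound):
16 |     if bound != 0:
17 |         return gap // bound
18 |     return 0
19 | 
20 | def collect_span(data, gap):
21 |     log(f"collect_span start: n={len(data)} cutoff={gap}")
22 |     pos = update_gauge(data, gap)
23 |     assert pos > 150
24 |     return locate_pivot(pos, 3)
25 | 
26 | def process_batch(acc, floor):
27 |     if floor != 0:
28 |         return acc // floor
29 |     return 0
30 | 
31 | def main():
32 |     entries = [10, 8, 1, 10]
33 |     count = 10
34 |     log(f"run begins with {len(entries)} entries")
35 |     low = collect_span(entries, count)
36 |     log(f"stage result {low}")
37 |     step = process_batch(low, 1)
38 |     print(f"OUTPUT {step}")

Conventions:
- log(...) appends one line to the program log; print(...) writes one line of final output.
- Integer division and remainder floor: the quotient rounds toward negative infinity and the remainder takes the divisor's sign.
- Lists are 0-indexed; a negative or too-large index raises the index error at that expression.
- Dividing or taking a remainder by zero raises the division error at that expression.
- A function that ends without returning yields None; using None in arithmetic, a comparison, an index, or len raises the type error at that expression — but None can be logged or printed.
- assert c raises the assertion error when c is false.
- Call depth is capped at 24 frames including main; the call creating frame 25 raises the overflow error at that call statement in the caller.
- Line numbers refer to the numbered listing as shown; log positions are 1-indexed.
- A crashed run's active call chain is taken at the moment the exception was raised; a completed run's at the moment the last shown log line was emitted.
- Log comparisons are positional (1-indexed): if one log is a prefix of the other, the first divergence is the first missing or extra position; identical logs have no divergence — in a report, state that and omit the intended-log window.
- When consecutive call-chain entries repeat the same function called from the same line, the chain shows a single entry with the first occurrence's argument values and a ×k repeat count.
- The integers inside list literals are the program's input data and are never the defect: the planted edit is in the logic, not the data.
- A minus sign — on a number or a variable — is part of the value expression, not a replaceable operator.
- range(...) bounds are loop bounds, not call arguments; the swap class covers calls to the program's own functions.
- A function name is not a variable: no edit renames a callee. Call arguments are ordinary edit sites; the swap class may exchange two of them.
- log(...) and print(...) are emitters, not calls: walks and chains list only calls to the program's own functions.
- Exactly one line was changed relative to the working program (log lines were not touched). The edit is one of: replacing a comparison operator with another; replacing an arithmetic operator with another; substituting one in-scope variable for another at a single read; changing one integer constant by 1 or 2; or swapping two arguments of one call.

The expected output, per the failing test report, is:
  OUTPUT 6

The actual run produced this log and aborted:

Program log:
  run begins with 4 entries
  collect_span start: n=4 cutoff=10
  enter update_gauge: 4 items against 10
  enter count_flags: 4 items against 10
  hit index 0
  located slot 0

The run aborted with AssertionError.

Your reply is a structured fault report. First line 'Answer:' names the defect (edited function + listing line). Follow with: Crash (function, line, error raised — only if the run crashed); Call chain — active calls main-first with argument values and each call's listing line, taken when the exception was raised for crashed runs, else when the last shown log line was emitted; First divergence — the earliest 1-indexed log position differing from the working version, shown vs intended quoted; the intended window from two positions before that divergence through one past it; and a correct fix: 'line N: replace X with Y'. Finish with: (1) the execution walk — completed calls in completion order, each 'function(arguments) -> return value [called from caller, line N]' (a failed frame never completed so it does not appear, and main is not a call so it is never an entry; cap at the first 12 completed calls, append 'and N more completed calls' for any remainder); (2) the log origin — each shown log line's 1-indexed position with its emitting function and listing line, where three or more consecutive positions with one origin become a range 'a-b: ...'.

Answer: the defect is in collect_span at line 23.
Core observation: After 6 matching log lines the faulty run goes silent, while the working version continues with 'stage result 6'.
Crash: collect_span, line 23, AssertionError.
Call chain: main -> collect_span([10, 8, 1, 10], 10) (called at line 35).
First divergence: position 7 — the faulty run's log ends after 6 lines; the working version continues with 'stage result 6'.
Intended log window:
  5: hit index 0
  6: located slot 0
  7: stage result 6
Execution walk:
  count_flags([10, 8, 1, 10], 10) -> 0  [called from update_gauge, line 10]
  update_gauge([10, 8, 1, 10], 10) -> 20  [called from collect_span, line 22]
Log origin:
  1: emitted by main (line 34)
  2: emitted by collect_span (line 21)
  3: emitted by update_gauge (line 9)
  4: emitted by count_flags (line 2)
  5: emitted by count_flags (line 5)
  6: emitted by update_gauge (line 11)
A correct fix: line 23: replace `>` with `<=`.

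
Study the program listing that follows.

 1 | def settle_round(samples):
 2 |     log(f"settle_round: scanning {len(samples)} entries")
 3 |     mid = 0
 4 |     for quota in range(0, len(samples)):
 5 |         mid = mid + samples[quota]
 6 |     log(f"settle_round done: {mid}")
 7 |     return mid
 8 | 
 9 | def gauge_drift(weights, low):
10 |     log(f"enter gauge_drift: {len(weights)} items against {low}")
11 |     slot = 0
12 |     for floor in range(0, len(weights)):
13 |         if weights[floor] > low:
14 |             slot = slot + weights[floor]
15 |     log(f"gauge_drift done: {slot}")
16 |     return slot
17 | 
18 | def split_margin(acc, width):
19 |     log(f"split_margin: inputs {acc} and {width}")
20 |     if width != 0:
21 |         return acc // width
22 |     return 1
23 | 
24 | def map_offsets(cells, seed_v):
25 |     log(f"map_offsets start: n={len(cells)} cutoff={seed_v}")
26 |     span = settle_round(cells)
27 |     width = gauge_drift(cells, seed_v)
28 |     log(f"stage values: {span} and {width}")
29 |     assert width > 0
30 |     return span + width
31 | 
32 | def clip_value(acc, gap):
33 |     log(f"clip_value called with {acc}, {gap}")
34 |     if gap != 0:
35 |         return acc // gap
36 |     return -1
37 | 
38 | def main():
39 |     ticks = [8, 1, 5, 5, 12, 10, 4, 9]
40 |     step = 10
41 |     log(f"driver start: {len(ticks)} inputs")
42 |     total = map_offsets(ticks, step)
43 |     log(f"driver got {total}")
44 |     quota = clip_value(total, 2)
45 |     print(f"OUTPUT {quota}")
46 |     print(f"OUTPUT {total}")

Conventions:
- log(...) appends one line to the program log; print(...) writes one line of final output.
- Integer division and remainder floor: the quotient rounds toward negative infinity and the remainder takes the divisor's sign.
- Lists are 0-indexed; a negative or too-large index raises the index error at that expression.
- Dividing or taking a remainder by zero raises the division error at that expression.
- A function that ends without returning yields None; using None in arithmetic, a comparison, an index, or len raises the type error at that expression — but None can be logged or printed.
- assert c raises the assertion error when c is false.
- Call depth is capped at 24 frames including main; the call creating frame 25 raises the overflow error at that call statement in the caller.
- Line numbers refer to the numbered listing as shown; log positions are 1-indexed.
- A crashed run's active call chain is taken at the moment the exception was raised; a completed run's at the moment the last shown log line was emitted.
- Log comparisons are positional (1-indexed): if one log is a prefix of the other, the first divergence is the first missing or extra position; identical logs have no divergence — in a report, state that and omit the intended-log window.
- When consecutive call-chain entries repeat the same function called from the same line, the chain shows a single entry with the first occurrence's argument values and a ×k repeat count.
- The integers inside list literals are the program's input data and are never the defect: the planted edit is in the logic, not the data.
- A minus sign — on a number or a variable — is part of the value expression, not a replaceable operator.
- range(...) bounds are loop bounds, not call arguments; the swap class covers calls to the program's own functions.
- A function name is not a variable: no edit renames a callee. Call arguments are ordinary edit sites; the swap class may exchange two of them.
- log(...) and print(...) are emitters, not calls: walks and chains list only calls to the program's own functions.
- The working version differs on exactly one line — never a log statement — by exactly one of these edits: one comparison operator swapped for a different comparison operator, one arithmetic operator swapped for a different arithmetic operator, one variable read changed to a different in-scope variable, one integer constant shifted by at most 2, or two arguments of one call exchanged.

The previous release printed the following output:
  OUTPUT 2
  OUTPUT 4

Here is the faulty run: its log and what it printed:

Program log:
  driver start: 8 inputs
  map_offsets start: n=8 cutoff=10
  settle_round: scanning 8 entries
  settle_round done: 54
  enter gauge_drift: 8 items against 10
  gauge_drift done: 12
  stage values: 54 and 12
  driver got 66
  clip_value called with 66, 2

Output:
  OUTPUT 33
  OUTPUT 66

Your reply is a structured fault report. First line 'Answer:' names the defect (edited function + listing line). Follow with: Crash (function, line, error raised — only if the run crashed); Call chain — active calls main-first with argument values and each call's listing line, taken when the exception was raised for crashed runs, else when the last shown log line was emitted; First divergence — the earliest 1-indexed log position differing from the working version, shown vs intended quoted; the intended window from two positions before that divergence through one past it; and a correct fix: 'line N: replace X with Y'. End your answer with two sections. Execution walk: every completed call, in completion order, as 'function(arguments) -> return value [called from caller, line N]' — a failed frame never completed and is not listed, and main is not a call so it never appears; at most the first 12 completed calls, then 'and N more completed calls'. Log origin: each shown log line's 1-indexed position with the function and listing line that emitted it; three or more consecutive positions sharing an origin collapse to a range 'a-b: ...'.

Answer: the defect is in map_offsets at line 30.
The tell: At log position 8 the runs split — shown 'driver got 66', but the working version logs 'driver got 4'.
Call chain: main -> clip_value(66, 2) (called at line 44).
First divergence: position 8; shown 'driver got 66' vs intended 'driver got 4'.
Intended log window:
  6: gauge_drift done: 12
  7: stage values: 54 and 12
  8: driver got 4
  9: clip_value called with 4, 2
Execution walk:
  settle_round([8, 1, 5, 5, 12, 10, 4, 9]) -> 54  [called from map_offsets, line 26]
  gauge_drift([8, 1, 5, 5, 12, 10, 4, 9], 10) -> 12  [called from map_offsets, line 27]
  map_offsets([8, 1, 5, 5, 12, 10, 4, 9], 10) -> 66  [called from main, line 42]
  clip_value(66, 2) -> 33  [called from main, line 44]
Log line origins:
  1: emitted by main (line 41)
  2: emitted by map_offsets (line 25)
  3: emitted by settle_round (line 2)
  4: emitted by settle_round (line 6)
  5: emitted by gauge_drift (line 10)
  6: emitted by gauge_drift (line 15)
  7: emitted by map_offsets (line 28)
  8: emitted by main (line 43)
  9: emitted by clip_value (line 33)
A correct fix: line 30: replace `+` with `//`.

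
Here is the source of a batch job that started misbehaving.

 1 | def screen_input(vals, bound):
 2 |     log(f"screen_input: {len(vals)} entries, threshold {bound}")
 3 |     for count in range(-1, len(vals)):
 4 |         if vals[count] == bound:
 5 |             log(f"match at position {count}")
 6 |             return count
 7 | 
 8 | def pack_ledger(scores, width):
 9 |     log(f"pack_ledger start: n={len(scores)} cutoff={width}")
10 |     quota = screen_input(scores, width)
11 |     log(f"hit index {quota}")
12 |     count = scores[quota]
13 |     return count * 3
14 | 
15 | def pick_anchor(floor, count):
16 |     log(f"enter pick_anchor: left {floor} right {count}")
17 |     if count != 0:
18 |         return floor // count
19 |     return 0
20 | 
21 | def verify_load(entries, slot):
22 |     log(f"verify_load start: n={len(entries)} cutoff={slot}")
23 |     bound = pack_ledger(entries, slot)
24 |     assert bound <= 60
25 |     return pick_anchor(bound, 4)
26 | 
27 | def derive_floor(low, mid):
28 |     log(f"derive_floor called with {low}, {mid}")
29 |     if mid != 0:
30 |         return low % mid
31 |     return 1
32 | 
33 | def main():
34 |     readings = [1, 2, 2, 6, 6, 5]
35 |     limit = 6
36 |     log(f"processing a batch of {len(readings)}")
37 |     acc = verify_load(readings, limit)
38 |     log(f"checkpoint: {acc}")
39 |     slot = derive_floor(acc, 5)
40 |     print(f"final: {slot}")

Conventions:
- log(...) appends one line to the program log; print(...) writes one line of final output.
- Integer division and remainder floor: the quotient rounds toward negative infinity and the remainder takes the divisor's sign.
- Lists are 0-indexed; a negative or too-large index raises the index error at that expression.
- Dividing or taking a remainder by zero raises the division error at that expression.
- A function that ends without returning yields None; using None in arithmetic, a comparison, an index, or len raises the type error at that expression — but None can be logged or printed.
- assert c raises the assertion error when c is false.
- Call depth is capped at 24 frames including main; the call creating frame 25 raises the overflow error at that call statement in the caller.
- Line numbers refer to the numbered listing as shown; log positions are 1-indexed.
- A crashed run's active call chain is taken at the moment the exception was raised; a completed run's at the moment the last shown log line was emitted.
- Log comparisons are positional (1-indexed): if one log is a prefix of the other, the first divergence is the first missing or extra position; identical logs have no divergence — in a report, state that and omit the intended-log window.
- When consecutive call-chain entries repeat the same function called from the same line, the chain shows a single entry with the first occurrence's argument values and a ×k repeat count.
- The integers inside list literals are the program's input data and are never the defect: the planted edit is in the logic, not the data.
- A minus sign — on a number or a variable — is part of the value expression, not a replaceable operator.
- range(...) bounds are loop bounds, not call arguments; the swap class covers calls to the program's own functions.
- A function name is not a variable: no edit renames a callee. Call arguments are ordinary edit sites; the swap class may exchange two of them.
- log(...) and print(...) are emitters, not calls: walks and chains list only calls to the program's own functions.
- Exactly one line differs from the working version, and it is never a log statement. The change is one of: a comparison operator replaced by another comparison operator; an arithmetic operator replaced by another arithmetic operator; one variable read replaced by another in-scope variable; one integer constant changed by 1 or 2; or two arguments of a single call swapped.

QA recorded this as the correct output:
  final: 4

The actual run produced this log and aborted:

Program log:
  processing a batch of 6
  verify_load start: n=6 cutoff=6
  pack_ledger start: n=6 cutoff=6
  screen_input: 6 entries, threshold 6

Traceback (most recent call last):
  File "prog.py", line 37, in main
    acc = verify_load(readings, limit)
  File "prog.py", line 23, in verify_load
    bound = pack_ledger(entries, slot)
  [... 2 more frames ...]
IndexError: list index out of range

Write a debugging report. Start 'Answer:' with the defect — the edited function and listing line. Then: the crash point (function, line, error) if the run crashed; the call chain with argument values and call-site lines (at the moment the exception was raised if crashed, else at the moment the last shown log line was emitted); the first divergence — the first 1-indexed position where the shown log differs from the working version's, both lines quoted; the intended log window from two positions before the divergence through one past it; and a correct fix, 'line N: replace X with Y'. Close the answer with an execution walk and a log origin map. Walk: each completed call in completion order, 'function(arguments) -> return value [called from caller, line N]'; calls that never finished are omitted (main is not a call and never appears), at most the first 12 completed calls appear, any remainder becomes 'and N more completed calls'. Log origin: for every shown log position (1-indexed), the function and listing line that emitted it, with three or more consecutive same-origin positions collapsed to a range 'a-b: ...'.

Answer: the defect is in screen_input at line 3.
Core observation: The log ends early — 4 lines, where the working version next logs 'match at position 3'.
Crash: screen_input, line 4, IndexError.
Call chain: main -> verify_load([1, 2, 2, 6, 6, 5], 6) (called at line 37) -> pack_ledger([1, 2, 2, 6, 6, 5], 6) (called at line 23) -> screen_input([1, 2, 2, 6, 6, 5], 6) (called at line 10).
First divergence: position 5 (shown log ended at 4 lines; the working version continues: 'match at position 3').
Intended log window:
  3: pack_ledger start: n=6 cutoff=6
  4: screen_input: 6 entries, threshold 6
  5: match at position 3
  6: hit index 3
Execution walk:
  (no call completed)
Log origin:
  1: from main, line 36
  2: from verify_load, line 22
  3: from pack_ledger, line 9
  4: from screen_input, line 2
A correct fix: line 3: replace `-1` with `0`.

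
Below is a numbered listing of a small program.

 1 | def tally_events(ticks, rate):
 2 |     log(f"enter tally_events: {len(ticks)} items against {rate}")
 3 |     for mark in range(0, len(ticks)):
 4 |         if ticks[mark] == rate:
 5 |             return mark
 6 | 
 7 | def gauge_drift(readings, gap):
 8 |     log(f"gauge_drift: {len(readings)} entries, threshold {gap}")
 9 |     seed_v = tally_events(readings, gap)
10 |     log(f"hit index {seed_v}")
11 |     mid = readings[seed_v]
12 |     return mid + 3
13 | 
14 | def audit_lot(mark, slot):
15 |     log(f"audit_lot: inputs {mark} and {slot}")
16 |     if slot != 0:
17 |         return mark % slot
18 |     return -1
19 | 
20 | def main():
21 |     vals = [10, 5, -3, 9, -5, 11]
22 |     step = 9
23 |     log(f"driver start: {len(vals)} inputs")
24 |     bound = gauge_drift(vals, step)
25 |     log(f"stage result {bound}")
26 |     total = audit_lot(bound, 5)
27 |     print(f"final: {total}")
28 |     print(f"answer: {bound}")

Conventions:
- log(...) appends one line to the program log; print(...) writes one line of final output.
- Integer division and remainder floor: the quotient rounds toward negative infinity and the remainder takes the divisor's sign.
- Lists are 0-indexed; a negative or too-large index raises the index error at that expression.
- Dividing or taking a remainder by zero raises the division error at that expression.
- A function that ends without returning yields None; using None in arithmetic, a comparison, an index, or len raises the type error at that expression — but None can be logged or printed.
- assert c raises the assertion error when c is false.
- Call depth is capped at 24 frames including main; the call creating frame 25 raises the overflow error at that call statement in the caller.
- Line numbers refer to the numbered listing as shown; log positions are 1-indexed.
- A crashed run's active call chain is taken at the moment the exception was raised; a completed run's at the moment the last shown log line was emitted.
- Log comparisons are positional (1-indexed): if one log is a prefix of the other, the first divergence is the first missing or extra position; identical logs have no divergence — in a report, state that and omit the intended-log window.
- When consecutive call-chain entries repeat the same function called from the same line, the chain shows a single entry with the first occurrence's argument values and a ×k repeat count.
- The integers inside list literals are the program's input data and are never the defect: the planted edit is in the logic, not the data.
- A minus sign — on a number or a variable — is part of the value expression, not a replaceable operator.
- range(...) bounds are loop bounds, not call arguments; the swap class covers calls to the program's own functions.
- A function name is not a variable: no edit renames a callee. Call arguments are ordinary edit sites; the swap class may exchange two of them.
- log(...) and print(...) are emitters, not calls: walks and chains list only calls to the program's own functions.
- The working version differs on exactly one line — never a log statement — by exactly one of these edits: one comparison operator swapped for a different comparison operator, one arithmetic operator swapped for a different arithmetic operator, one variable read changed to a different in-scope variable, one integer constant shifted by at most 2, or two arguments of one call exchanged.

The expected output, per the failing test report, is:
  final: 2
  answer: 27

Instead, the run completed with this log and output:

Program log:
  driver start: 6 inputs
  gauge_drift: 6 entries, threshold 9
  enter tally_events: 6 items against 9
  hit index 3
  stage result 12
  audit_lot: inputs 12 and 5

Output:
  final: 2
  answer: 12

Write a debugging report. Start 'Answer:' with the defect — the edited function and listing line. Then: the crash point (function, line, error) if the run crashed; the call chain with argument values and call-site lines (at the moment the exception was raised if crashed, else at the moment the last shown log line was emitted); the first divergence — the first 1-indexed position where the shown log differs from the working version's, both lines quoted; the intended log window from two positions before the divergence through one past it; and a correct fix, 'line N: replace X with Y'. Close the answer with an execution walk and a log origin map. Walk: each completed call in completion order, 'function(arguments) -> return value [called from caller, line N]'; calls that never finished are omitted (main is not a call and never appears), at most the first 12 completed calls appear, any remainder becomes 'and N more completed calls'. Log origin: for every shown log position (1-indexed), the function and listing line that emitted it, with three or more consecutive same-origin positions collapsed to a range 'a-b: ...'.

Answer: the defect is in gauge_drift at line 12.
Key observation: At log position 5 the runs split — shown 'stage result 12', but the working version logs 'stage result 27'.
Call chain: main -> audit_lot(12, 5) (called at line 26).
First divergence: position 5; shown 'stage result 12' vs intended 'stage result 27'.
Intended log window:
  3: enter tally_events: 6 items against 9
  4: hit index 3
  5: stage result 27
  6: audit_lot: inputs 27 and 5
Execution walk:
  tally_events([10, 5, -3, 9, -5, 11], 9) -> 3  [called from gauge_drift, line 9]
  gauge_drift([10, 5, -3, 9, -5, 11], 9) -> 12  [called from main, line 24]
  audit_lot(12, 5) -> 2  [called from main, line 26]
Log line origins:
  1: logged in main at line 23
  2: logged in gauge_drift at line 8
  3: logged in tally_events at line 2
  4: logged in gauge_drift at line 10
  5: logged in main at line 25
  6: logged in audit_lot at line 15
A correct fix: line 12: replace `+` with `*`.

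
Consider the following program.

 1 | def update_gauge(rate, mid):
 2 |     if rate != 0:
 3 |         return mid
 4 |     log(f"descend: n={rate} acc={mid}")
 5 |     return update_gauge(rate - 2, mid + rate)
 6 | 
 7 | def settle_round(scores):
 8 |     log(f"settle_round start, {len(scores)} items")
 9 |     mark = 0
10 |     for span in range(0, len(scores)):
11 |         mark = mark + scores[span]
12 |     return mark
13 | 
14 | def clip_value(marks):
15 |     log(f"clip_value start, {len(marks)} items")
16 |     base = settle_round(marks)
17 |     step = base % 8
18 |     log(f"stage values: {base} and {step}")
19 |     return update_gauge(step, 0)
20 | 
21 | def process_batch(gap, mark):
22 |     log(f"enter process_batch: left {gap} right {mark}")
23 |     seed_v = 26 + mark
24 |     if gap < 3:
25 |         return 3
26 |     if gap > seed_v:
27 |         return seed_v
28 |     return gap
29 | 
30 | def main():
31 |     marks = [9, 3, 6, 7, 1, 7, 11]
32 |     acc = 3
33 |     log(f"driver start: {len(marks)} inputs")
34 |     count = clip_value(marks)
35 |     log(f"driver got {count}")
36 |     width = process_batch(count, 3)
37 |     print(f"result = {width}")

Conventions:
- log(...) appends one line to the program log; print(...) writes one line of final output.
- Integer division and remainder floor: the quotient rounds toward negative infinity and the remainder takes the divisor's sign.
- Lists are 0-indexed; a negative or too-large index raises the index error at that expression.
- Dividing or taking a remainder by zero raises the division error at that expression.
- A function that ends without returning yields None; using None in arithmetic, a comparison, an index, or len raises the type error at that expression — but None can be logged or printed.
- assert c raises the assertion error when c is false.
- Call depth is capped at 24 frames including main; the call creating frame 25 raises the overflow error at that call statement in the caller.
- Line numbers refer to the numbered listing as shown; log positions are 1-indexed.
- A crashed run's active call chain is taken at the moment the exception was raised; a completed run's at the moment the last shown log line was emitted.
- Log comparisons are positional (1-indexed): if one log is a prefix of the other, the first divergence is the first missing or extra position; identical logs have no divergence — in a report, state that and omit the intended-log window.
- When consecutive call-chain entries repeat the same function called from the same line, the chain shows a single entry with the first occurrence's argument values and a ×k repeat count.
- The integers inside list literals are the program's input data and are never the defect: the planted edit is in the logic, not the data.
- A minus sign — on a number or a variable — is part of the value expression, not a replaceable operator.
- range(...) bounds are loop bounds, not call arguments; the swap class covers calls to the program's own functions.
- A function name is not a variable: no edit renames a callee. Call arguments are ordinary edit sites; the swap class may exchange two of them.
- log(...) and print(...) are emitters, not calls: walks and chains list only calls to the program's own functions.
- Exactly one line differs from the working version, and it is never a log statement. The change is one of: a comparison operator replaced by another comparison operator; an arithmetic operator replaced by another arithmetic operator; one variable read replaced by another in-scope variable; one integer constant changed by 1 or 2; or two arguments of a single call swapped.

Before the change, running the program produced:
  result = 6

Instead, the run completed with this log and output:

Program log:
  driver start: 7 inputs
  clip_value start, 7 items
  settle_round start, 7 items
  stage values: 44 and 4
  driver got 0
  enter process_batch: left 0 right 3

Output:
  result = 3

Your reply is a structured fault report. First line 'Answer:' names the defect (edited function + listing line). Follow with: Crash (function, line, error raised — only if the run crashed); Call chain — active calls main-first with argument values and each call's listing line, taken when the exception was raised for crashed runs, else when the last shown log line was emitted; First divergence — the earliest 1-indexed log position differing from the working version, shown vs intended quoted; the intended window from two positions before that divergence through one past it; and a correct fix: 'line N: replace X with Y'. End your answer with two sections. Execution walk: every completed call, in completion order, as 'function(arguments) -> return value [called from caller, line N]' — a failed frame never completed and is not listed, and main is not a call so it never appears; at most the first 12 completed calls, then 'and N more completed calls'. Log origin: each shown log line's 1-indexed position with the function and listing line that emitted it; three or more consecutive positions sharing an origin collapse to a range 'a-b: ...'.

Answer: the defect is in update_gauge at line 2.
Core observation: At log position 5 the runs split — shown 'driver got 0', but the working version logs 'descend: n=4 acc=0'.
Call chain: main -> process_batch(0, 3) (called at line 36).
First divergence: position 5 — the shown line 'driver got 0' should read 'descend: n=4 acc=0'.
Intended log window:
  3: settle_round start, 7 items
  4: stage values: 44 and 4
  5: descend: n=4 acc=0
  6: descend: n=2 acc=4
Execution walk:
  settle_round([9, 3, 6, 7, 1, 7, 11]) -> 44  [called from clip_value, line 16]
  update_gauge(4, 0) -> 0  [called from clip_value, line 19]
  clip_value([9, 3, 6, 7, 1, 7, 11]) -> 0  [called from main, line 34]
  process_batch(0, 3) -> 3  [called from main, line 36]
Log origin:
  1: emitted by main (line 33)
  2: emitted by clip_value (line 15)
  3: emitted by settle_round (line 8)
  4: emitted by clip_value (line 18)
  5: emitted by main (line 35)
  6: emitted by process_batch (line 22)
A correct fix: line 2: replace `!=` with `<=`.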